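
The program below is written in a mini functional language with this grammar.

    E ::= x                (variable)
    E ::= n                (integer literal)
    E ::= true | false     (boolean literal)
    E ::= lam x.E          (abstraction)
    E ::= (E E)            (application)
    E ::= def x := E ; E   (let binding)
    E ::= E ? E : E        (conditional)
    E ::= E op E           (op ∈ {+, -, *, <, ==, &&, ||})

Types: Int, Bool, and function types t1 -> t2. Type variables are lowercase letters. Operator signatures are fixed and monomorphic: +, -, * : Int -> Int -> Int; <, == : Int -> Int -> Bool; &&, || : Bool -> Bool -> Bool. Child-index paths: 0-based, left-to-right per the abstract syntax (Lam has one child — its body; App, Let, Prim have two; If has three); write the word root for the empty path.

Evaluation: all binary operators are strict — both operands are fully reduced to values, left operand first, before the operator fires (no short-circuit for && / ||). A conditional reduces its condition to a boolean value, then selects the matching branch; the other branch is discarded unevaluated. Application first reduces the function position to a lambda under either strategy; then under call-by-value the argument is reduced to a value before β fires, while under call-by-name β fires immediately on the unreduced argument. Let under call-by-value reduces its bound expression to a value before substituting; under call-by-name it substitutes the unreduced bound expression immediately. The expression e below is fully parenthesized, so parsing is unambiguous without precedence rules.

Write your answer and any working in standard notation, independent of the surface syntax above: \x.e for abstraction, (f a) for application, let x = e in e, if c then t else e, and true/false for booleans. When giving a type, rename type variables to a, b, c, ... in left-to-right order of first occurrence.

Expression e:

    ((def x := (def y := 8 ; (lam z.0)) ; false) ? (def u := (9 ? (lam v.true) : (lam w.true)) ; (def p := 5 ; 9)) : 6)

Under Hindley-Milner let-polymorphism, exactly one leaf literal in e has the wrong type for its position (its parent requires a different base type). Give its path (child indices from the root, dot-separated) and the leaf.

Answer: 1.0.0 : 9

Trace:
let y : Int
\z._ : a -> Int
let x : forall. a -> Int
  unify Bool ~ Bool
  unify Int ~ Bool
  FAIL: mismatch Int ~ Bool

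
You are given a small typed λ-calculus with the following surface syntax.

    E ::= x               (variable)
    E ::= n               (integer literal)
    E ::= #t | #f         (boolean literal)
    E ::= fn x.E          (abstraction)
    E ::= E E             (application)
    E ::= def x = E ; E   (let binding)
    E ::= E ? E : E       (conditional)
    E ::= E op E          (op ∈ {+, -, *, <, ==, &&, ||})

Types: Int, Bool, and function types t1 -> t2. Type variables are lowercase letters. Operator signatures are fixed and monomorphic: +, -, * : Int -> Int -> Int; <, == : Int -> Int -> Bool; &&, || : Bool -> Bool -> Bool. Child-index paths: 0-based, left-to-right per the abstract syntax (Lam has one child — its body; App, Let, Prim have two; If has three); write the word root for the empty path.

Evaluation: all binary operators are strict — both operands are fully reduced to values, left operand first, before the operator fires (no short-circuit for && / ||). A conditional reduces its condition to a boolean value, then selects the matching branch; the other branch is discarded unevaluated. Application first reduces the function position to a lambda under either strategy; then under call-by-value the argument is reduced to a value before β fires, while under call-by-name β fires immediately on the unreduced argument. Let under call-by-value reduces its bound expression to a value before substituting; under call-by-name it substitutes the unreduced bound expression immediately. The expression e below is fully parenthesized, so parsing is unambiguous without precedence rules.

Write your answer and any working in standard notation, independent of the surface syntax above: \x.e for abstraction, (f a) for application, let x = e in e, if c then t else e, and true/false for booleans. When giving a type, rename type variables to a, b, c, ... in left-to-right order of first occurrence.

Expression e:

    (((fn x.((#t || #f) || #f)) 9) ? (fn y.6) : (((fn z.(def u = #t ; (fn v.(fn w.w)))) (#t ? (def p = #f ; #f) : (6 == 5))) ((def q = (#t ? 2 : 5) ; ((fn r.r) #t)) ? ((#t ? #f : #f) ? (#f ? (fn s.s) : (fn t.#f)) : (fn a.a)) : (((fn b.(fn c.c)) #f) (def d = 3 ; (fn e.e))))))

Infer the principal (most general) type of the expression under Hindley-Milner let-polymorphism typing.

Answer: Int -> Int

Working:
  unify Bool ~ Bool
  unify Bool ~ Bool
  unify Bool ~ Bool
  unify Bool ~ Bool
\x._ : a -> Bool
  unify a -> Bool ~ Int -> b
  unify a ~ Int
  unify Bool ~ b
_ _ : Bool
  unify Bool ~ Bool
\y._ : c -> Int
let u : Bool
w : f
\w._ : f -> f
\v._ : e -> f -> f
\z._ : d -> e -> f -> f
  unify Bool ~ Bool
let p : Bool
  unify Int ~ Int
  unify Int ~ Int
  unify Bool ~ Bool
  unify d -> e -> f -> f ~ Bool -> g
  unify d ~ Bool
  unify e -> f -> f ~ g
_ _ : e -> f -> f
  unify Bool ~ Bool
  unify Int ~ Int
let q : Int
r : h
\r._ : h -> h
  unify h -> h ~ Bool -> i
  unify h ~ Bool
  unify Bool ~ i
_ _ : Bool
  unify Bool ~ Bool
  unify Bool ~ Bool
  unify Bool ~ Bool
  unify Bool ~ Bool
  unify Bool ~ Bool
s : j
\s._ : j -> j
\t._ : k -> Bool
  unify j -> j ~ k -> Bool
  unify j ~ k
  unify k ~ Bool
a : l
\a._ : l -> l
  unify Bool -> Bool ~ l -> l
  unify Bool ~ l
  unify Bool ~ Bool
c : n
\c._ : n -> n
\b._ : m -> n -> n
  unify m -> n -> n ~ Bool -> o
  unify m ~ Bool
  unify n -> n ~ o
_ _ : n -> n
let d : Int
e : p
\e._ : p -> p
  unify n -> n ~ (p -> p) -> q
  unify n ~ p -> p
  unify p -> p ~ q
_ _ : p -> p
  unify Bool -> Bool ~ p -> p
  unify Bool ~ p
  unify Bool ~ Bool
  unify e -> f -> f ~ (Bool -> Bool) -> r
  unify e ~ Bool -> Bool
  unify f -> f ~ r
_ _ : f -> f
  unify c -> Int ~ f -> f
  unify c ~ f
  unify Int ~ f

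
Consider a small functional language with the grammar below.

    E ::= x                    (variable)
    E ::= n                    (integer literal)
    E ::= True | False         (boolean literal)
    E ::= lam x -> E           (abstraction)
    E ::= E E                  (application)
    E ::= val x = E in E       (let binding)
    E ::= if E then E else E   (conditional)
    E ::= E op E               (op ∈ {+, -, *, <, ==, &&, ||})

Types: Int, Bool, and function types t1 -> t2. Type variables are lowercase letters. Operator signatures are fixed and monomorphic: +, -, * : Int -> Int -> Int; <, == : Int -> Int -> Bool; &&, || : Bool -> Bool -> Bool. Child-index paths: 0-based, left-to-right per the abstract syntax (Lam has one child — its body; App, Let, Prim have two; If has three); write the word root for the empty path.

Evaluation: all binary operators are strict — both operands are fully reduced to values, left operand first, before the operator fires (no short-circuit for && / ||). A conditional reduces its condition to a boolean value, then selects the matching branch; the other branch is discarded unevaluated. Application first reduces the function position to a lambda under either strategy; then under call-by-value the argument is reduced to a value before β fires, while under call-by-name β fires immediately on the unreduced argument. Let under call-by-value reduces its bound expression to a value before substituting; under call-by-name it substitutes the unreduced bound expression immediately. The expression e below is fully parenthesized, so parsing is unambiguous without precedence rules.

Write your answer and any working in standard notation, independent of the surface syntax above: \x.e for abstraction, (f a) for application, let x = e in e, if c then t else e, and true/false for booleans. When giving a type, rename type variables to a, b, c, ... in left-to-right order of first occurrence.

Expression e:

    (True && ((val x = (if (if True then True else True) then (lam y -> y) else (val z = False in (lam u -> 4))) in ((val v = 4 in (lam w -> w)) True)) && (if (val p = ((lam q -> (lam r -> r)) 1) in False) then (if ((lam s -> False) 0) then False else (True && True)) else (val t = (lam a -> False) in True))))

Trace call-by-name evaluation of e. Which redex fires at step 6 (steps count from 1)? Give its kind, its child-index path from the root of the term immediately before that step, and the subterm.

Answer: let at 1.1 : (let t = (\a.false) in true)

Derivation:
step 0: (true && ((let x = (if (if true then true else true) then (\y.y) else (let z = false in (\u.4))) in ((let v = 4 in (\w.w)) true)) && (if (let p = ((\q.(\r.r)) 1) in false) then (if ((\s.false) 0) then false else (true && true)) else (let t = (\a.false) in true))))
step 1: [let@1.0] (true && (((let v = 4 in (\w.w)) true) && (if (let p = ((\q.(\r.r)) 1) in false) then (if ((\s.false) 0) then false else (true && true)) else (let t = (\a.false) in true))))
step 2: [let@1.0.0] (true && (((\w.w) true) && (if (let p = ((\q.(\r.r)) 1) in false) then (if ((\s.false) 0) then false else (true && true)) else (let t = (\a.false) in true))))
step 3: [beta@1.0] (true && (true && (if (let p = ((\q.(\r.r)) 1) in false) then (if ((\s.false) 0) then false else (true && true)) else (let t = (\a.false) in true))))
step 4: [let@1.1.0] (true && (true && (if false then (if ((\s.false) 0) then false else (true && true)) else (let t = (\a.false) in true))))
step 5: [if@1.1] (true && (true && (let t = (\a.false) in true)))
step 6: [let@1.1] (true && (true && true))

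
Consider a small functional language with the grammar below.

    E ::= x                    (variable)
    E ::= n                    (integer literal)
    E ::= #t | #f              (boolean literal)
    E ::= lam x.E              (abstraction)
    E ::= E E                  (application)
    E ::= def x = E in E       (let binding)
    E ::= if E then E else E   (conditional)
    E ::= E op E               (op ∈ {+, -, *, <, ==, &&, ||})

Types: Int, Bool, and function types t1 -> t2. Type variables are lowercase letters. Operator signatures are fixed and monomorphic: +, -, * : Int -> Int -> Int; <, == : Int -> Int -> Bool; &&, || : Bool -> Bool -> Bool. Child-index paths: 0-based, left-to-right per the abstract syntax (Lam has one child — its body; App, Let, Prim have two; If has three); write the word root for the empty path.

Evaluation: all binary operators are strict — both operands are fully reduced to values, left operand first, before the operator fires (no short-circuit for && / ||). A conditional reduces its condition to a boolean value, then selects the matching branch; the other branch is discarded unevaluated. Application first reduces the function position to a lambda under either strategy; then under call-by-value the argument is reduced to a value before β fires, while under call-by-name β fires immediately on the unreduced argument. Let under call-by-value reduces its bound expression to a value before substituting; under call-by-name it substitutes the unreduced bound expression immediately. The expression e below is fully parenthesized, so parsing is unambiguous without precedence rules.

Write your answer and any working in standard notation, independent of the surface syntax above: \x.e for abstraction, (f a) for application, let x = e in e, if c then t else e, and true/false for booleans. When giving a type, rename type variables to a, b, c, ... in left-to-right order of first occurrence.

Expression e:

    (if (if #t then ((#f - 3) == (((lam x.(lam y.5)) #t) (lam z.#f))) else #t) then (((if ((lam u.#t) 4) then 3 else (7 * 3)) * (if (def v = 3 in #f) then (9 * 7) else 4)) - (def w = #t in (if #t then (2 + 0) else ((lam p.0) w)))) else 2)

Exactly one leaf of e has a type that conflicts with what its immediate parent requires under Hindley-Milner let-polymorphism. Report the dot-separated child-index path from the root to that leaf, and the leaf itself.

Derivation:
  unify Bool ~ Bool
  unify Bool ~ Int
  FAIL: mismatch Bool ~ Int

Answer: 0.1.0.0 : false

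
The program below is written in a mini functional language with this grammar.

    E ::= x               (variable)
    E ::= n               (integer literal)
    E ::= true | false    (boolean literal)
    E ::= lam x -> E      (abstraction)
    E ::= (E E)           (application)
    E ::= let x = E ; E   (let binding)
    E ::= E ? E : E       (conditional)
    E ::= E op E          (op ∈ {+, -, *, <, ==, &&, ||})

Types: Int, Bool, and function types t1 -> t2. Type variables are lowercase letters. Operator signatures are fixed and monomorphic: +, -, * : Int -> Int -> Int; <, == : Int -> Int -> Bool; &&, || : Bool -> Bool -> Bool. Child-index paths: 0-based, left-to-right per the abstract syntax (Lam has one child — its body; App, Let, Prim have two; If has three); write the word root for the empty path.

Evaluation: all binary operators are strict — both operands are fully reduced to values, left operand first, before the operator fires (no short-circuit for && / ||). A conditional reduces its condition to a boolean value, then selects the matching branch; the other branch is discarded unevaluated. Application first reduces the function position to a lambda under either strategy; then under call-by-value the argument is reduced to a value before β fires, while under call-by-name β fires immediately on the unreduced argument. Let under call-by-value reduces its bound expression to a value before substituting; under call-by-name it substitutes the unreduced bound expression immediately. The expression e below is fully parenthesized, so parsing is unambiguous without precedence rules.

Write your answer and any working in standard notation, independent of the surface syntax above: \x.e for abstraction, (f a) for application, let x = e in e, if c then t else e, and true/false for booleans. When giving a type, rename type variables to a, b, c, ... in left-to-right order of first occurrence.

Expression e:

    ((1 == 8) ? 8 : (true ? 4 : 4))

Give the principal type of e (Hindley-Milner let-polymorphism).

Working:
  unify Int ~ Int
  unify Int ~ Int
  unify Bool ~ Bool
  unify Bool ~ Bool
  unify Int ~ Int
  unify Int ~ Int

Answer: Int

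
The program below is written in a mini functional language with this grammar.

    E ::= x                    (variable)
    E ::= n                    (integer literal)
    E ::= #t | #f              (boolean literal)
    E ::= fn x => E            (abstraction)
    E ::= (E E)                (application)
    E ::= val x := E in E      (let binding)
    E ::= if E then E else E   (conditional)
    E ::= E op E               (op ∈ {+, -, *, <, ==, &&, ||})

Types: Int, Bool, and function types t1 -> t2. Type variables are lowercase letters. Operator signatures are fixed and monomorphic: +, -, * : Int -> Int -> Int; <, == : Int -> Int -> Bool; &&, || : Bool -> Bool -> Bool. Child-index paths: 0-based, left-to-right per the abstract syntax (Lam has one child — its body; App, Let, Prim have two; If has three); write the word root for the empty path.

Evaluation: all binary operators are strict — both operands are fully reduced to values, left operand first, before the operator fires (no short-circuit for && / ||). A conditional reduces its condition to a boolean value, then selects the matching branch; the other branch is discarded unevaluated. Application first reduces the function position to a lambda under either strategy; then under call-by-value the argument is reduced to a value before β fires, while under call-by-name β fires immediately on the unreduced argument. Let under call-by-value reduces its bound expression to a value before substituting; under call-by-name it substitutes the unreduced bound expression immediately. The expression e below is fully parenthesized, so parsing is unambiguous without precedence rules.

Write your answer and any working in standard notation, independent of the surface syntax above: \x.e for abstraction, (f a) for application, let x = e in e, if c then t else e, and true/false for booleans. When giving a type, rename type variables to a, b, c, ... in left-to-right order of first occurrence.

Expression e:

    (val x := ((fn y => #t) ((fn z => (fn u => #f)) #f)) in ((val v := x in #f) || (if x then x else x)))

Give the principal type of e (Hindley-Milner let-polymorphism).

Answer: Bool

Derivation:
\y._ : a -> Bool
\u._ : c -> Bool
\z._ : b -> c -> Bool
  unify b -> c -> Bool ~ Bool -> d
  unify b ~ Bool
  unify c -> Bool ~ d
_ _ : c -> Bool
  unify a -> Bool ~ (c -> Bool) -> e
  unify a ~ c -> Bool
  unify Bool ~ e
_ _ : Bool
let x : Bool
x : Bool
let v : Bool
  unify Bool ~ Bool
x : Bool
  unify Bool ~ Bool
x : Bool
x : Bool
  unify Bool ~ Bool
  unify Bool ~ Bool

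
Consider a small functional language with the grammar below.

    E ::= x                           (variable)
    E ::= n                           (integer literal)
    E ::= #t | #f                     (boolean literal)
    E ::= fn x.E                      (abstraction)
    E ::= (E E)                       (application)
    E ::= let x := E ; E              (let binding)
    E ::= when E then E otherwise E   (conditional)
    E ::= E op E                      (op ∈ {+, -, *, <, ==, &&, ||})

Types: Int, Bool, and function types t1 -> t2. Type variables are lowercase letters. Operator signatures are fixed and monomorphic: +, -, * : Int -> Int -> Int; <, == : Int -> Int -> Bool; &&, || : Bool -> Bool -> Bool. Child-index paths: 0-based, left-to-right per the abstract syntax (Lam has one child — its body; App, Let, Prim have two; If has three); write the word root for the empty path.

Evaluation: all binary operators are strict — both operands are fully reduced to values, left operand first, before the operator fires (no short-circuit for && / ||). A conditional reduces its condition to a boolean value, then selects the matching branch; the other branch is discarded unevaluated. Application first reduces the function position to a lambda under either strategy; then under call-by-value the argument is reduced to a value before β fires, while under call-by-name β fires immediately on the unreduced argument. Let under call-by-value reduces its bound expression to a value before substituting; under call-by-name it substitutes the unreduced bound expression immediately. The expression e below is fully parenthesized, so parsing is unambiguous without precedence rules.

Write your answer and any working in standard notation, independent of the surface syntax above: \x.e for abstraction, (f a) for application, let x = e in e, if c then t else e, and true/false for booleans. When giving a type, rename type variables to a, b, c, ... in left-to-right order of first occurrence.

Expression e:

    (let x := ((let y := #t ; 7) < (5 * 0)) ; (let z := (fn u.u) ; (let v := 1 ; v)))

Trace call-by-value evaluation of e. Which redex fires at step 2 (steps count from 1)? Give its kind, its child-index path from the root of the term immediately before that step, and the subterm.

Answer: delta at 0.1 : (5 * 0)

Trace:
step 0: (let x = ((let y = true in 7) < (5 * 0)) in (let z = (\u.u) in (let v = 1 in v)))
step 1: [let@0.0] (let x = (7 < (5 * 0)) in (let z = (\u.u) in (let v = 1 in v)))
step 2: [delta@0.1] (let x = (7 < 0) in (let z = (\u.u) in (let v = 1 in v)))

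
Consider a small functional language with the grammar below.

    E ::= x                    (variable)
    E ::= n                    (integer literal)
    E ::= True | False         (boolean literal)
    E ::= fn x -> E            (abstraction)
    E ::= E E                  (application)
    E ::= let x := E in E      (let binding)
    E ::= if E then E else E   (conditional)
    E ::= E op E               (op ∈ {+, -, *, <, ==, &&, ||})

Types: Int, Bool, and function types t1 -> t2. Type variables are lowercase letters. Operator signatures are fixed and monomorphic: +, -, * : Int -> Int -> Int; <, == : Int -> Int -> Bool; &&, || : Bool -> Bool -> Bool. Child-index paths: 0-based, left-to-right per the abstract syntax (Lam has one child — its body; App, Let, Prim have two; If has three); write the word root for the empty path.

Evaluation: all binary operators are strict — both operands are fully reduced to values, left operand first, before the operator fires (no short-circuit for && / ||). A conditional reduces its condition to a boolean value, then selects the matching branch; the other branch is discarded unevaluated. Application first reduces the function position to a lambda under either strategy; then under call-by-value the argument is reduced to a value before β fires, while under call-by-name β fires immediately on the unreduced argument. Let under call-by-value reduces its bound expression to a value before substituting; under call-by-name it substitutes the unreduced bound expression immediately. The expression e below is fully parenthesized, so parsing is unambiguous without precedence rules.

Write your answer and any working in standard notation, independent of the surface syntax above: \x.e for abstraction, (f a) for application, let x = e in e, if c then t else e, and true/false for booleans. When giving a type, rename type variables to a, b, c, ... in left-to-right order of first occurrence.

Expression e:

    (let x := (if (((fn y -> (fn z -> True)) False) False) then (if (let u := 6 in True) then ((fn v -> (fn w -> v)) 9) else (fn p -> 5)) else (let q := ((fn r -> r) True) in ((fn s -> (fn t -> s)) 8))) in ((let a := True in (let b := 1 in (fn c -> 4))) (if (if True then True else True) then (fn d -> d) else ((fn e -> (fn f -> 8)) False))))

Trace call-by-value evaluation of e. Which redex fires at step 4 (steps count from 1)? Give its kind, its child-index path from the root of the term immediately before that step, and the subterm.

Answer: let at 0.0 : (let u = 6 in true)

Derivation:
step 0: (let x = (if (((\y.(\z.true)) false) false) then (if (let u = 6 in true) then ((\v.(\w.v)) 9) else (\p.5)) else (let q = ((\r.r) true) in ((\s.(\t.s)) 8))) in ((let a = true in (let b = 1 in (\c.4))) (if (if true then true else true) then (\d.d) else ((\e.(\f.8)) false))))
step 1: [beta@0.0.0] (let x = (if ((\z.true) false) then (if (let u = 6 in true) then ((\v.(\w.v)) 9) else (\p.5)) else (let q = ((\r.r) true) in ((\s.(\t.s)) 8))) in ((let a = true in (let b = 1 in (\c.4))) (if (if true then true else true) then (\d.d) else ((\e.(\f.8)) false))))
step 2: [beta@0.0] (let x = (if true then (if (let u = 6 in true) then ((\v.(\w.v)) 9) else (\p.5)) else (let q = ((\r.r) true) in ((\s.(\t.s)) 8))) in ((let a = true in (let b = 1 in (\c.4))) (if (if true then true else true) then (\d.d) else ((\e.(\f.8)) false))))
step 3: [if@0] (let x = (if (let u = 6 in true) then ((\v.(\w.v)) 9) else (\p.5)) in ((let a = true in (let b = 1 in (\c.4))) (if (if true then true else true) then (\d.d) else ((\e.(\f.8)) false))))
step 4: [let@0.0] (let x = (if true then ((\v.(\w.v)) 9) else (\p.5)) in ((let a = true in (let b = 1 in (\c.4))) (if (if true then true else true) then (\d.d) else ((\e.(\f.8)) false))))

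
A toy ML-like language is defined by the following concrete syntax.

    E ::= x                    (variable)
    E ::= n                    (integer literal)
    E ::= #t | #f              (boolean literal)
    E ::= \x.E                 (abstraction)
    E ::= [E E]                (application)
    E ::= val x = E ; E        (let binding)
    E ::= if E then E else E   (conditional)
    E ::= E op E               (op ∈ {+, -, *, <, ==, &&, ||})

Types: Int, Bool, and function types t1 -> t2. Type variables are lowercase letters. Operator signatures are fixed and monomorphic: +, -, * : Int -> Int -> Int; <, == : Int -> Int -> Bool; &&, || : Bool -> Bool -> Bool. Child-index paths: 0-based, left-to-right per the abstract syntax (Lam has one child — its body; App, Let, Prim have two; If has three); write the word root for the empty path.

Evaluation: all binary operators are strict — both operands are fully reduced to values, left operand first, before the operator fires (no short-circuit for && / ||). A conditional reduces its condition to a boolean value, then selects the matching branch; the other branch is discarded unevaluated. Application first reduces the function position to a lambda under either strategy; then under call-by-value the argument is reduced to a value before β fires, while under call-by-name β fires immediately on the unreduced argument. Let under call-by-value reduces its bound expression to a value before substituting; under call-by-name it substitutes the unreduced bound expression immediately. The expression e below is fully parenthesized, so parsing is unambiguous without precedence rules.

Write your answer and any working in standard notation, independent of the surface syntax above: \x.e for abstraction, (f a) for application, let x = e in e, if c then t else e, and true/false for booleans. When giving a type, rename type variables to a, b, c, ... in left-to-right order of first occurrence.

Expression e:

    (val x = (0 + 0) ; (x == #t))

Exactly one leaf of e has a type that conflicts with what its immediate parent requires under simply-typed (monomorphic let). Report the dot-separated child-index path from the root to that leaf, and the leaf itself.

Trace:
  unify Int ~ Int
  unify Int ~ Int
let x : Int
x : Int
  unify Int ~ Int
  unify Bool ~ Int
  FAIL: mismatch Bool ~ Int

Answer: 1.1 : true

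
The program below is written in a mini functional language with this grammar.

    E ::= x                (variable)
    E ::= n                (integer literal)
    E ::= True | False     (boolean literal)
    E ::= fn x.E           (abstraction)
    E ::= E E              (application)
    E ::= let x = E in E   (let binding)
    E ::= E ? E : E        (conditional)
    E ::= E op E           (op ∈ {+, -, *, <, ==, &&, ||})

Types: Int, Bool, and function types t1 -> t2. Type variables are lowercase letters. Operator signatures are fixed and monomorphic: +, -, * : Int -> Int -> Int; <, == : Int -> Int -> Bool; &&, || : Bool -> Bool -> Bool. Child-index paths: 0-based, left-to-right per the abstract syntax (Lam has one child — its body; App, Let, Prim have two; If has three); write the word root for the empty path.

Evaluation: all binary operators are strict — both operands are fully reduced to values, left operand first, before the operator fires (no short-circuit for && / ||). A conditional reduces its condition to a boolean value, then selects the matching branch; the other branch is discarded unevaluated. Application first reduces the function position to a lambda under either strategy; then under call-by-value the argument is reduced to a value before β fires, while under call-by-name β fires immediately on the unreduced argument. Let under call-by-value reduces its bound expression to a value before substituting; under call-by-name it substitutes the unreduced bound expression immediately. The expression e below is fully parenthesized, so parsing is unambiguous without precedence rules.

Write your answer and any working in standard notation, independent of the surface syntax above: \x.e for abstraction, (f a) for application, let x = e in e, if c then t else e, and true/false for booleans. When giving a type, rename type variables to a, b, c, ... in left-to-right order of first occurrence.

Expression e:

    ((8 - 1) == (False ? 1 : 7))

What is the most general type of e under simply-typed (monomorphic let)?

Answer: Bool

Derivation:
  unify Int ~ Int
  unify Int ~ Int
  unify Int ~ Int
  unify Bool ~ Bool
  unify Int ~ Int
  unify Int ~ Int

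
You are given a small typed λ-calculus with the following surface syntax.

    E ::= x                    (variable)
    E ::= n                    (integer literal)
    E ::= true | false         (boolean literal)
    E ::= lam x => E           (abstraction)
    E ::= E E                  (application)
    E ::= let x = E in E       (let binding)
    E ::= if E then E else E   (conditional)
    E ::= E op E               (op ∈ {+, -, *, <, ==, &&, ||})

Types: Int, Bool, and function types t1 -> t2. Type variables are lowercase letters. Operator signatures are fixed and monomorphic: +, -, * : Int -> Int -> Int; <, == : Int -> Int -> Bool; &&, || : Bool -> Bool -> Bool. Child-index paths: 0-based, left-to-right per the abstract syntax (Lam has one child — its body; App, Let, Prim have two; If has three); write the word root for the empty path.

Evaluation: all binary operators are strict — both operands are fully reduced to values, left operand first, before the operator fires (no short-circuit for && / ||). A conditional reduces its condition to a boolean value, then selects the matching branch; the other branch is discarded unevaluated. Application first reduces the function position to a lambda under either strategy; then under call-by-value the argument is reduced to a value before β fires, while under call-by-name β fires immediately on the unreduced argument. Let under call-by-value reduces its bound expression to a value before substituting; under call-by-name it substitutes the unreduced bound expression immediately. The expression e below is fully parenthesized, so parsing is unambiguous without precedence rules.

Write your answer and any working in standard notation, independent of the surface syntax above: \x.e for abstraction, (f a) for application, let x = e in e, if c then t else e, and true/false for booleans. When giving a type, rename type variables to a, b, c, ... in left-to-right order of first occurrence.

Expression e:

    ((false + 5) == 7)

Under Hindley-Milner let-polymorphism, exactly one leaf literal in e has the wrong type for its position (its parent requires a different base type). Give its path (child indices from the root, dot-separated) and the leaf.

Working:
  unify Bool ~ Int
  FAIL: mismatch Bool ~ Int

Answer: 0.0 : false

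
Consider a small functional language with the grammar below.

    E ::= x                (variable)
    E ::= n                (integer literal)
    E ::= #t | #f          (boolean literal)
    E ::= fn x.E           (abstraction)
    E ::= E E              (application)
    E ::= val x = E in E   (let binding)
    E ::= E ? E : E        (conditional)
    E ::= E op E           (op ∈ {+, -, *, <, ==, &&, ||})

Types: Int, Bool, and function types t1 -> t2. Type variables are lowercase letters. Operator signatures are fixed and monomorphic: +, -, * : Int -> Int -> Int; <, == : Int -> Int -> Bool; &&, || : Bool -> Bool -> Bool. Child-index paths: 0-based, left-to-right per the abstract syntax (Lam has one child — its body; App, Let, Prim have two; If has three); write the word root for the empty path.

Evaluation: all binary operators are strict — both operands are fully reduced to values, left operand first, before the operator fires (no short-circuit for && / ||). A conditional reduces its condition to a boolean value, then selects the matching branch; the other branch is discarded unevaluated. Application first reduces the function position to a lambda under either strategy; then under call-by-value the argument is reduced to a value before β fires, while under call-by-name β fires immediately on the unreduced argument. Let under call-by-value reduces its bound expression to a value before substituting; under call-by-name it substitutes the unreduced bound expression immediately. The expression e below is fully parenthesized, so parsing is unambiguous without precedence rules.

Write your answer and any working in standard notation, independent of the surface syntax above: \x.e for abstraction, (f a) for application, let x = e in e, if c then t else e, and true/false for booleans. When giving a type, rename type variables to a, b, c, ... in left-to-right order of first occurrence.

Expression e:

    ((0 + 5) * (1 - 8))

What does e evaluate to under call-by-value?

Derivation:
step 0: ((0 + 5) * (1 - 8))
step 1: [delta@0] (5 * (1 - 8))
step 2: [delta@1] (5 * -7)
step 3: [delta@root] -35

Answer: -35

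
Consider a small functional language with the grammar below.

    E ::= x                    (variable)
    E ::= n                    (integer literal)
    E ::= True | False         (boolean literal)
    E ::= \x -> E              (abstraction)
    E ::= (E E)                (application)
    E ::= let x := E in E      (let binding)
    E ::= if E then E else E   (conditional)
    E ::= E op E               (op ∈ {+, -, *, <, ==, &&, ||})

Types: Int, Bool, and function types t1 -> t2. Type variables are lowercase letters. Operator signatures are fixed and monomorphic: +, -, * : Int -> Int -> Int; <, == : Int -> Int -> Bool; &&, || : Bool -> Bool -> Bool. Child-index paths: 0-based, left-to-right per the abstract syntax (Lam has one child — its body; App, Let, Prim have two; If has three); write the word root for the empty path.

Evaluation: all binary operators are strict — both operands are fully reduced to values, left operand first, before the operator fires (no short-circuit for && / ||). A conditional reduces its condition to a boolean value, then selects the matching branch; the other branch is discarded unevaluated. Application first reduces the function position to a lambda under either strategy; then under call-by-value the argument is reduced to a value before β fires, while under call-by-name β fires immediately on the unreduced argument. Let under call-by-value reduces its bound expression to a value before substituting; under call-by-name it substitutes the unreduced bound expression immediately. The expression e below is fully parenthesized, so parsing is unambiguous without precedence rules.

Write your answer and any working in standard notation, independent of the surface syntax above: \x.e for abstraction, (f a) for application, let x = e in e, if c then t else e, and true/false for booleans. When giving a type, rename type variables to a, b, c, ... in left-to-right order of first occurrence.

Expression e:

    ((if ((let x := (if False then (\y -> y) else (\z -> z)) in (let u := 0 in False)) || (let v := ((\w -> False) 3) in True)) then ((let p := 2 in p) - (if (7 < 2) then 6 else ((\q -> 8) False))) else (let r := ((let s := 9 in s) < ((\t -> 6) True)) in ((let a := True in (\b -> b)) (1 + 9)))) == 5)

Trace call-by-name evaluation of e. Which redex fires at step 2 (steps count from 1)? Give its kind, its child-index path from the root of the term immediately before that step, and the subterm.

Answer: let at 0.0.0 : (let u = 0 in false)

Working:
step 0: ((if ((let x = (if false then (\y.y) else (\z.z)) in (let u = 0 in false)) || (let v = ((\w.false) 3) in true)) then ((let p = 2 in p) - (if (7 < 2) then 6 else ((\q.8) false))) else (let r = ((let s = 9 in s) < ((\t.6) true)) in ((let a = true in (\b.b)) (1 + 9)))) == 5)
step 1: [let@0.0.0] ((if ((let u = 0 in false) || (let v = ((\w.false) 3) in true)) then ((let p = 2 in p) - (if (7 < 2) then 6 else ((\q.8) false))) else (let r = ((let s = 9 in s) < ((\t.6) true)) in ((let a = true in (\b.b)) (1 + 9)))) == 5)
step 2: [let@0.0.0] ((if (false || (let v = ((\w.false) 3) in true)) then ((let p = 2 in p) - (if (7 < 2) then 6 else ((\q.8) false))) else (let r = ((let s = 9 in s) < ((\t.6) true)) in ((let a = true in (\b.b)) (1 + 9)))) == 5)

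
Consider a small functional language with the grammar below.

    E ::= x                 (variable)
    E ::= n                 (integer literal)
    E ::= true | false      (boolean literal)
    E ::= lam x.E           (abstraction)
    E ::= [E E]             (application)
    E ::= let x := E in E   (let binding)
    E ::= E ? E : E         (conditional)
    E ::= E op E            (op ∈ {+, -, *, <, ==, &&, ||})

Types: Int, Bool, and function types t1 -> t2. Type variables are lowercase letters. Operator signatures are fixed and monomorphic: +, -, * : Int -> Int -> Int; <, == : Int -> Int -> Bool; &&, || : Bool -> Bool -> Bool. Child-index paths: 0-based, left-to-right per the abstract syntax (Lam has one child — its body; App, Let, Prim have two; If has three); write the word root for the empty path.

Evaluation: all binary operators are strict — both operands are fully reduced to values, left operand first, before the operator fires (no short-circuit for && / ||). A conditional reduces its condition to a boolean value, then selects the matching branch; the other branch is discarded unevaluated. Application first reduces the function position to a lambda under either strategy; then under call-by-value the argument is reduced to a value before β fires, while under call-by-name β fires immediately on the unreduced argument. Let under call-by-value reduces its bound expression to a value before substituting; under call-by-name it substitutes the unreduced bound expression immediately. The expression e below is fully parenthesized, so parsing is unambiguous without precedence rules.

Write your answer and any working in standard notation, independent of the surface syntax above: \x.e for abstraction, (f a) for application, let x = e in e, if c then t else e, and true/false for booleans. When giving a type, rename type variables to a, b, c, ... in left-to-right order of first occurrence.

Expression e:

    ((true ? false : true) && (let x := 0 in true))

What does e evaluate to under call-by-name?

Answer: false

Derivation:
step 0: ((if true then false else true) && (let x = 0 in true))
step 1: [if@0] (false && (let x = 0 in true))
step 2: [let@1] (false && true)
step 3: [delta@root] false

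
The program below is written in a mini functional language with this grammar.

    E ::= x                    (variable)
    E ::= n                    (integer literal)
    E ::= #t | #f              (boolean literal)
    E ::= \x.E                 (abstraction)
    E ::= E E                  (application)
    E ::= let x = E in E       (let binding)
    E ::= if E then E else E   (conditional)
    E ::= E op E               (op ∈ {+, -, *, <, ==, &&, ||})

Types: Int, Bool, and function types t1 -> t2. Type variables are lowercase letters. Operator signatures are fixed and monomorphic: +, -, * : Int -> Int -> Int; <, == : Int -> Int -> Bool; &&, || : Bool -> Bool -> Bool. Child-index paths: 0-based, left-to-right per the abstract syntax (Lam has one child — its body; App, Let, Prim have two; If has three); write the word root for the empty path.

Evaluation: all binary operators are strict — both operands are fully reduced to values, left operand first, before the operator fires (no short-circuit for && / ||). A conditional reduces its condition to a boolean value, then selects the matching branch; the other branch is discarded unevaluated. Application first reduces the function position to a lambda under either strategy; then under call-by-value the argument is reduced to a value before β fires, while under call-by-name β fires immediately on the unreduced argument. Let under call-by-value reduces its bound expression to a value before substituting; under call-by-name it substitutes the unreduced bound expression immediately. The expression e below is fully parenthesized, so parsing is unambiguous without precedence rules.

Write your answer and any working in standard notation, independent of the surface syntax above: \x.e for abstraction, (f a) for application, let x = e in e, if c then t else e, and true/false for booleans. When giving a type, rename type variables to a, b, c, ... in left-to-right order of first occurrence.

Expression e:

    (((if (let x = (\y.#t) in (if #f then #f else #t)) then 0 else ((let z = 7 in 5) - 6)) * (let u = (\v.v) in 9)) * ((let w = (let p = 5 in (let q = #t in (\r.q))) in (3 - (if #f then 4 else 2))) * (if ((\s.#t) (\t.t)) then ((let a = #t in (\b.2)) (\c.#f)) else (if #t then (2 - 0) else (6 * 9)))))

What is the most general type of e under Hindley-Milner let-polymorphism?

Trace:
\y._ : a -> Bool
let x : forall. a -> Bool
  unify Bool ~ Bool
  unify Bool ~ Bool
  unify Bool ~ Bool
let z : Int
  unify Int ~ Int
  unify Int ~ Int
  unify Int ~ Int
  unify Int ~ Int
v : b
\v._ : b -> b
let u : forall. b -> b
  unify Int ~ Int
  unify Int ~ Int
let p : Int
let q : Bool
q : Bool
\r._ : c -> Bool
let w : forall. c -> Bool
  unify Int ~ Int
  unify Bool ~ Bool
  unify Int ~ Int
  unify Int ~ Int
  unify Int ~ Int
\s._ : d -> Bool
t : e
\t._ : e -> e
  unify d -> Bool ~ (e -> e) -> f
  unify d ~ e -> e
  unify Bool ~ f
_ _ : Bool
  unify Bool ~ Bool
let a : Bool
\b._ : g -> Int
\c._ : h -> Bool
  unify g -> Int ~ (h -> Bool) -> i
  unify g ~ h -> Bool
  unify Int ~ i
_ _ : Int
  unify Bool ~ Bool
  unify Int ~ Int
  unify Int ~ Int
  unify Int ~ Int
  unify Int ~ Int
  unify Int ~ Int
  unify Int ~ Int
  unify Int ~ Int
  unify Int ~ Int

Answer: Int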